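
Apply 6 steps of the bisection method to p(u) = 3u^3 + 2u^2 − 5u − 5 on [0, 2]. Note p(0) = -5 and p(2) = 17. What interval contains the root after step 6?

[1.375, 1.40625]

midpoint 1: p = -5 < 0 → [1, 2]
midpoint 1.5: p = 2.125 > 0 → [1, 1.5]
midpoint 1.25: p = -2.265625 < 0 → [1.25, 1.5]
midpoint 1.375: p = -0.2949 < 0 → [1.375, 1.5]
midpoint 1.4375: p = 0.8567 > 0 → [1.375, 1.4375]
midpoint 1.40625: p = 0.2666 > 0 → [1.375, 1.40625]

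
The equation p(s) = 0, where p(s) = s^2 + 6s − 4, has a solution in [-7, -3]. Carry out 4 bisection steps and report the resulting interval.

p(-5) = -9 < 0, so the root lies in [-7, -5]
p(-6) = -4 < 0, so the root lies in [-7, -6]
p(-6.5) = -0.75 < 0, so the root lies in [-7, -6.5]
p(-6.75) = 1.0625 > 0, so the root lies in [-6.75, -6.5]

[-6.75, -6.5]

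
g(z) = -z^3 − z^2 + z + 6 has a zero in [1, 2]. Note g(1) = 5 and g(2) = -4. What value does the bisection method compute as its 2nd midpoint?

1.75

m = 1.5, g(m) = 1.875 (+); new bracket [1.5, 2]
m = 1.75, g(m) = -0.671875 (−); new bracket [1.5, 1.75]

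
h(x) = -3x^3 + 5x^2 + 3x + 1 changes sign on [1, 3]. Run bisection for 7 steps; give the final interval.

[2.1875, 2.203125]

midpoint 2: h = 3 > 0 → [2, 3]
midpoint 2.5: h = -7.125 < 0 → [2, 2.5]
midpoint 2.25: h = -1.109375 < 0 → [2, 2.25]
midpoint 2.125: h = 1.166 > 0 → [2.125, 2.25]
midpoint 2.1875: h = 0.0857 > 0 → [2.1875, 2.25]
midpoint 2.21875: h = -0.4972 < 0 → [2.1875, 2.21875]
midpoint 2.203125: h = -0.2021 < 0 → [2.1875, 2.203125]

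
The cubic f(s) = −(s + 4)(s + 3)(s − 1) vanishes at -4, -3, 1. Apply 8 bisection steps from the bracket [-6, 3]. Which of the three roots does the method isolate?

f(-1.5) = 9.375 > 0, so the root lies in [-1.5, 3]
f(0.75) = 4.453125 > 0, so the root lies in [0.75, 3]
f(1.875) = -25.060547 < 0, so the root lies in [0.75, 1.875]
f(1.3125) = -7.1594 < 0, so the root lies in [0.75, 1.3125]
f(1.03125) = -0.6338 < 0, so the root lies in [0.75, 1.03125]
f(0.890625) = 2.0811 > 0, so the root lies in [0.890625, 1.03125]
f(0.9609375) = 0.7676 > 0, so the root lies in [0.9609375, 1.03125]
f(0.99609375) = 0.078 > 0, so the root lies in [0.99609375, 1.03125]

1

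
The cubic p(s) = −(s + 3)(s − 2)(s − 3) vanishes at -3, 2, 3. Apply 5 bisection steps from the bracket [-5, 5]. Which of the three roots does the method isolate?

p(0) = -18 < 0, so the root lies in [-5, 0]
p(-2.5) = -12.375 < 0, so the root lies in [-5, -2.5]
p(-3.75) = 29.109375 > 0, so the root lies in [-3.75, -2.5]
p(-3.125) = 3.9238 > 0, so the root lies in [-3.125, -2.5]
p(-2.8125) = -5.2449 < 0, so the root lies in [-3.125, -2.8125]

-3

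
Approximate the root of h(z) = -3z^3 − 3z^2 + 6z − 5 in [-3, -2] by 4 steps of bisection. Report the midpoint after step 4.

z = -2.5 gives h = 8.125, positive; keep [-2.5, -2]
z = -2.25 gives h = 0.484375, positive; keep [-2.25, -2]
z = -2.125 gives h = -2.509766, negative; keep [-2.25, -2.125]
z = -2.1875 gives h = -1.0779, negative; keep [-2.25, -2.1875]

-2.1875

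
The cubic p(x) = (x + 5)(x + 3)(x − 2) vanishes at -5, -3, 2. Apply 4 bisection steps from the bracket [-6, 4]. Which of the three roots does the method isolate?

midpoint -1: p = -24 < 0 → [-1, 4]
midpoint 1.5: p = -14.625 < 0 → [1.5, 4]
midpoint 2.75: p = 33.421875 > 0 → [1.5, 2.75]
midpoint 2.125: p = 4.5645 > 0 → [1.5, 2.125]

2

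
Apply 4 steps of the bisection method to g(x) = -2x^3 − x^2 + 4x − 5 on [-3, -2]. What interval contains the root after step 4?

m = -2.5, g(m) = 10 (+); new bracket [-2.5, -2]
m = -2.25, g(m) = 3.71875 (+); new bracket [-2.25, -2]
m = -2.125, g(m) = 1.175781 (+); new bracket [-2.125, -2]
m = -2.0625, g(m) = 0.0435 (+); new bracket [-2.0625, -2]

[-2.0625, -2]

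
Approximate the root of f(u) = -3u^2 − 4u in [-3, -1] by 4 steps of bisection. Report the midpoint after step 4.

-1.375

f(-2) = -4 < 0, so the root lies in [-2, -1]
f(-1.5) = -0.75 < 0, so the root lies in [-1.5, -1]
f(-1.25) = 0.3125 > 0, so the root lies in [-1.5, -1.25]
f(-1.375) = -0.1719 < 0, so the root lies in [-1.375, -1.25]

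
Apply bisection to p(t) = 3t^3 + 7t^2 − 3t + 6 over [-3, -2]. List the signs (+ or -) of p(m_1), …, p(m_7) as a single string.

+++-+--

t = -2.5 gives p = 10.375, positive; keep [-3, -2.5]
t = -2.75 gives p = 4.796875, positive; keep [-3, -2.75]
t = -2.875 gives p = 1.193359, positive; keep [-3, -2.875]
t = -2.9375 gives p = -0.8274, negative; keep [-2.9375, -2.875]
t = -2.90625 gives p = 0.2017, positive; keep [-2.9375, -2.90625]
t = -2.921875 gives p = -0.3081, negative; keep [-2.921875, -2.90625]
t = -2.9140625 gives p = -0.0521, negative; keep [-2.9140625, -2.90625]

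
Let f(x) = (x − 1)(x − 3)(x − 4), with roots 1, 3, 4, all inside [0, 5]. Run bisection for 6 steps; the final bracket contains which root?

1

midpoint 2.5: f = 1.125 > 0 → [0, 2.5]
midpoint 1.25: f = 1.203125 > 0 → [0, 1.25]
midpoint 0.625: f = -3.005859 < 0 → [0.625, 1.25]
midpoint 0.9375: f = -0.3948 < 0 → [0.9375, 1.25]
midpoint 1.09375: f = 0.5194 > 0 → [0.9375, 1.09375]
midpoint 1.015625: f = 0.0925 > 0 → [0.9375, 1.015625]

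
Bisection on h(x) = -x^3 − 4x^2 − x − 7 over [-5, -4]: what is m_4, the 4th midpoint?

-4.1875

h(-4.5) = 7.625 > 0, so the root lies in [-4.5, -4]
h(-4.25) = 1.765625 > 0, so the root lies in [-4.25, -4]
h(-4.125) = -0.748047 < 0, so the root lies in [-4.25, -4.125]
h(-4.1875) = 0.4753 > 0, so the root lies in [-4.1875, -4.125]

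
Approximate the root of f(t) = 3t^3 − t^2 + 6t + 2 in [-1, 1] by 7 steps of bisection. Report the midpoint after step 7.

-0.296875

t = 0 gives f = 2, positive; keep [-1, 0]
t = -0.5 gives f = -1.625, negative; keep [-0.5, 0]
t = -0.25 gives f = 0.390625, positive; keep [-0.5, -0.25]
t = -0.375 gives f = -0.5488, negative; keep [-0.375, -0.25]
t = -0.3125 gives f = -0.0642, negative; keep [-0.3125, -0.25]
t = -0.28125 gives f = 0.1667, positive; keep [-0.3125, -0.28125]
t = -0.296875 gives f = 0.0521, positive; keep [-0.3125, -0.296875]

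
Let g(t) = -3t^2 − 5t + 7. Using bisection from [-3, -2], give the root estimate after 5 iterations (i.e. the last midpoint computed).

-2.59375

m = -2.5, g(m) = 0.75 (+); new bracket [-3, -2.5]
m = -2.75, g(m) = -1.9375 (−); new bracket [-2.75, -2.5]
m = -2.625, g(m) = -0.546875 (−); new bracket [-2.625, -2.5]
m = -2.5625, g(m) = 0.1133 (+); new bracket [-2.625, -2.5625]
m = -2.59375, g(m) = -0.2139 (−); new bracket [-2.59375, -2.5625]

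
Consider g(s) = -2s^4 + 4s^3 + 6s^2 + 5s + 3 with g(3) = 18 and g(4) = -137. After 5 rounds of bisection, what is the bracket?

m = 3.5, g(m) = -34.625 (−); new bracket [3, 3.5]
m = 3.25, g(m) = -3.195312 (−); new bracket [3, 3.25]
m = 3.125, g(m) = 8.554199 (+); new bracket [3.125, 3.25]
m = 3.1875, g(m) = 2.9829 (+); new bracket [3.1875, 3.25]
m = 3.21875, g(m) = -0.0284 (−); new bracket [3.1875, 3.21875]

[3.1875, 3.21875]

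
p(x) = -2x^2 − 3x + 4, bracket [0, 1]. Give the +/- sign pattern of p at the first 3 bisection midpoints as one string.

m = 0.5, p(m) = 2 (+); new bracket [0.5, 1]
m = 0.75, p(m) = 0.625 (+); new bracket [0.75, 1]
m = 0.875, p(m) = -0.15625 (−); new bracket [0.75, 0.875]

++-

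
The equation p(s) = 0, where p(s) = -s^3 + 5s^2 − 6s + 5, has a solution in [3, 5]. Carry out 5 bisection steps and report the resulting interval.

[3.75, 3.8125]

p(4) = -3 < 0, so the root lies in [3, 4]
p(3.5) = 2.375 > 0, so the root lies in [3.5, 4]
p(3.75) = 0.078125 > 0, so the root lies in [3.75, 4]
p(3.875) = -1.3574 < 0, so the root lies in [3.75, 3.875]
p(3.8125) = -0.6145 < 0, so the root lies in [3.75, 3.8125]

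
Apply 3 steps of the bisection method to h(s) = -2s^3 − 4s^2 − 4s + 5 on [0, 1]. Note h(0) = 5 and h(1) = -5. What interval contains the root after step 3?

midpoint 0.5: h = 1.75 > 0 → [0.5, 1]
midpoint 0.75: h = -1.09375 < 0 → [0.5, 0.75]
midpoint 0.625: h = 0.449219 > 0 → [0.625, 0.75]

[0.625, 0.75]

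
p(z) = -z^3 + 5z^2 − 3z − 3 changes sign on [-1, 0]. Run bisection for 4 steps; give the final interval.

[-0.5625, -0.5]

p(-0.5) = -0.125 < 0, so the root lies in [-1, -0.5]
p(-0.75) = 2.484375 > 0, so the root lies in [-0.75, -0.5]
p(-0.625) = 1.072266 > 0, so the root lies in [-0.625, -0.5]
p(-0.5625) = 0.4475 > 0, so the root lies in [-0.5625, -0.5]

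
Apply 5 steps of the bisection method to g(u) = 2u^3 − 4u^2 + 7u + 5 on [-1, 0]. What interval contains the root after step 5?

[-0.53125, -0.5]

u = -0.5 gives g = 0.25, positive; keep [-1, -0.5]
u = -0.75 gives g = -3.34375, negative; keep [-0.75, -0.5]
u = -0.625 gives g = -1.425781, negative; keep [-0.625, -0.5]
u = -0.5625 gives g = -0.5591, negative; keep [-0.5625, -0.5]
u = -0.53125 gives g = -0.1475, negative; keep [-0.53125, -0.5]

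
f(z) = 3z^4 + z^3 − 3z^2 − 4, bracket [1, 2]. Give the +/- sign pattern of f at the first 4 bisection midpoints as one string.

++--

m = 1.5, f(m) = 7.8125 (+); new bracket [1, 1.5]
m = 1.25, f(m) = 0.589844 (+); new bracket [1, 1.25]
m = 1.125, f(m) = -1.567627 (−); new bracket [1.125, 1.25]
m = 1.1875, f(m) = -0.5903 (−); new bracket [1.1875, 1.25]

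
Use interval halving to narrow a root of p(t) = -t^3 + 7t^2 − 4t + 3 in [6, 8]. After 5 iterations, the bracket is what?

t = 7 gives p = -25, negative; keep [6, 7]
t = 6.5 gives p = -1.875, negative; keep [6, 6.5]
t = 6.25 gives p = 7.296875, positive; keep [6.25, 6.5]
t = 6.375 gives p = 2.9004, positive; keep [6.375, 6.5]
t = 6.4375 gives p = 0.5608, positive; keep [6.4375, 6.5]

[6.4375, 6.5]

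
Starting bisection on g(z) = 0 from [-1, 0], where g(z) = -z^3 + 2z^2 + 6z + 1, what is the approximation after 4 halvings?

-0.1875

z = -0.5 gives g = -1.375, negative; keep [-0.5, 0]
z = -0.25 gives g = -0.359375, negative; keep [-0.25, 0]
z = -0.125 gives g = 0.283203, positive; keep [-0.25, -0.125]
z = -0.1875 gives g = -0.0481, negative; keep [-0.1875, -0.125]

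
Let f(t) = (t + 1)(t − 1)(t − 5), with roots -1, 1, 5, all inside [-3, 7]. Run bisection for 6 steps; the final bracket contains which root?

midpoint 2: f = -9 < 0 → [2, 7]
midpoint 4.5: f = -9.625 < 0 → [4.5, 7]
midpoint 5.75: f = 24.046875 > 0 → [4.5, 5.75]
midpoint 5.125: f = 3.1582 > 0 → [4.5, 5.125]
midpoint 4.8125: f = -4.155 < 0 → [4.8125, 5.125]
midpoint 4.96875: f = -0.7403 < 0 → [4.96875, 5.125]

5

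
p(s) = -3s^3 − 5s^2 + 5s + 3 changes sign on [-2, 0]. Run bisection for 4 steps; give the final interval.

[-0.5, -0.375]

p(-1) = -4 < 0, so the root lies in [-1, 0]
p(-0.5) = -0.375 < 0, so the root lies in [-0.5, 0]
p(-0.25) = 1.484375 > 0, so the root lies in [-0.5, -0.25]
p(-0.375) = 0.5801 > 0, so the root lies in [-0.5, -0.375]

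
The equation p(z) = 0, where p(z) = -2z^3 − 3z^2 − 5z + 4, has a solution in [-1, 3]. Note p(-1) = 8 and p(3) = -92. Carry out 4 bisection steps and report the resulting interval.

[0.5, 0.75]

p(1) = -6 < 0, so the root lies in [-1, 1]
p(0) = 4 > 0, so the root lies in [0, 1]
p(0.5) = 0.5 > 0, so the root lies in [0.5, 1]
p(0.75) = -2.2812 < 0, so the root lies in [0.5, 0.75]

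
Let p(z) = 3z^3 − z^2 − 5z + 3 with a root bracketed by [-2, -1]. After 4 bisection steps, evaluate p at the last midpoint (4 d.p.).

-0.7903

midpoint -1.5: p = -1.875 < 0 → [-1.5, -1]
midpoint -1.25: p = 1.828125 > 0 → [-1.5, -1.25]
midpoint -1.375: p = 0.185547 > 0 → [-1.5, -1.375]
midpoint -1.4375: p = -0.7903 < 0 → [-1.4375, -1.375]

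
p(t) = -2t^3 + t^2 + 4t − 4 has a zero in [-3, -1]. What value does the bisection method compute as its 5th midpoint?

-1.5625

midpoint -2: p = 8 > 0 → [-2, -1]
midpoint -1.5: p = -1 < 0 → [-2, -1.5]
midpoint -1.75: p = 2.78125 > 0 → [-1.75, -1.5]
midpoint -1.625: p = 0.7227 > 0 → [-1.625, -1.5]
midpoint -1.5625: p = -0.1792 < 0 → [-1.625, -1.5625]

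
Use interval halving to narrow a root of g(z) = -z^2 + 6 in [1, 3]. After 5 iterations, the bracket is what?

z = 2 gives g = 2, positive; keep [2, 3]
z = 2.5 gives g = -0.25, negative; keep [2, 2.5]
z = 2.25 gives g = 0.9375, positive; keep [2.25, 2.5]
z = 2.375 gives g = 0.3594, positive; keep [2.375, 2.5]
z = 2.4375 gives g = 0.0586, positive; keep [2.4375, 2.5]

[2.4375, 2.5]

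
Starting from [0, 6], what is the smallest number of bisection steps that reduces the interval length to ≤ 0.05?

Width after n steps is 6/2^n. Need 2^n ≥ 6/0.05 = 120.
2^6 = 64 < 120 ≤ 2^7 = 128, so n = 7.

7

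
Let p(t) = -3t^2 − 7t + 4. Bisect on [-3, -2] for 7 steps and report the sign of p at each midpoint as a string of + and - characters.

t = -2.5 gives p = 2.75, positive; keep [-3, -2.5]
t = -2.75 gives p = 0.5625, positive; keep [-3, -2.75]
t = -2.875 gives p = -0.671875, negative; keep [-2.875, -2.75]
t = -2.8125 gives p = -0.043, negative; keep [-2.8125, -2.75]
t = -2.78125 gives p = 0.2627, positive; keep [-2.8125, -2.78125]
t = -2.796875 gives p = 0.1106, positive; keep [-2.8125, -2.796875]
t = -2.8046875 gives p = 0.034, positive; keep [-2.8125, -2.8046875]

++--+++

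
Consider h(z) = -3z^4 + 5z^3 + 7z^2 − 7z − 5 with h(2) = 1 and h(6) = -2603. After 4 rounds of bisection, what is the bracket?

[2, 2.25]

h(4) = -369 < 0, so the root lies in [2, 4]
h(3) = -71 < 0, so the root lies in [2, 3]
h(2.5) = -17.8125 < 0, so the root lies in [2, 2.5]
h(2.25) = -5.2461 < 0, so the root lies in [2, 2.25]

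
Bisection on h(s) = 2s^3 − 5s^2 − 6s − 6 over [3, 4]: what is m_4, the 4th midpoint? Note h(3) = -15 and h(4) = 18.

3.5625

h(3.5) = -2.5 < 0, so the root lies in [3.5, 4]
h(3.75) = 6.65625 > 0, so the root lies in [3.5, 3.75]
h(3.625) = 1.816406 > 0, so the root lies in [3.5, 3.625]
h(3.5625) = -0.4058 < 0, so the root lies in [3.5625, 3.625]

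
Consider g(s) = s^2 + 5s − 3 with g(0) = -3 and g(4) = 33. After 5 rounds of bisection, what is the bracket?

[0.5, 0.625]

g(2) = 11 > 0, so the root lies in [0, 2]
g(1) = 3 > 0, so the root lies in [0, 1]
g(0.5) = -0.25 < 0, so the root lies in [0.5, 1]
g(0.75) = 1.3125 > 0, so the root lies in [0.5, 0.75]
g(0.625) = 0.5156 > 0, so the root lies in [0.5, 0.625]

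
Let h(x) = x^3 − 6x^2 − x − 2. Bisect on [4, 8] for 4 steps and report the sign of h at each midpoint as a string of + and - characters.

h(6) = -8 < 0, so the root lies in [6, 8]
h(7) = 40 > 0, so the root lies in [6, 7]
h(6.5) = 12.625 > 0, so the root lies in [6, 6.5]
h(6.25) = 1.5156 > 0, so the root lies in [6, 6.25]

-+++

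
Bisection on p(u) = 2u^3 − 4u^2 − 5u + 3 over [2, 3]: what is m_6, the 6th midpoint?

2.703125

midpoint 2.5: p = -3.25 < 0 → [2.5, 3]
midpoint 2.75: p = 0.59375 > 0 → [2.5, 2.75]
midpoint 2.625: p = -1.511719 < 0 → [2.625, 2.75]
midpoint 2.6875: p = -0.5063 < 0 → [2.6875, 2.75]
midpoint 2.71875: p = 0.0317 > 0 → [2.6875, 2.71875]
midpoint 2.703125: p = -0.2403 < 0 → [2.703125, 2.71875]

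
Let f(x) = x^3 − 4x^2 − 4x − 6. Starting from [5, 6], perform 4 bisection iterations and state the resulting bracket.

[5, 5.0625]

f(5.5) = 17.375 > 0, so the root lies in [5, 5.5]
f(5.25) = 7.453125 > 0, so the root lies in [5, 5.25]
f(5.125) = 3.048828 > 0, so the root lies in [5, 5.125]
f(5.0625) = 0.9807 > 0, so the root lies in [5, 5.0625]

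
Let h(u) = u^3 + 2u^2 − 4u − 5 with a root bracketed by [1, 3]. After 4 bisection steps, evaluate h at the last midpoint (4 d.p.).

midpoint 2: h = 3 > 0 → [1, 2]
midpoint 1.5: h = -3.125 < 0 → [1.5, 2]
midpoint 1.75: h = -0.515625 < 0 → [1.75, 2]
midpoint 1.875: h = 1.123 > 0 → [1.75, 1.875]

1.1230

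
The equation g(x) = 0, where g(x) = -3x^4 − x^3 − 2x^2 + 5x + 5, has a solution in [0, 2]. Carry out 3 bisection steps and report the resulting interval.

[1, 1.25]

midpoint 1: g = 4 > 0 → [1, 2]
midpoint 1.5: g = -10.5625 < 0 → [1, 1.5]
midpoint 1.25: g = -1.152344 < 0 → [1, 1.25]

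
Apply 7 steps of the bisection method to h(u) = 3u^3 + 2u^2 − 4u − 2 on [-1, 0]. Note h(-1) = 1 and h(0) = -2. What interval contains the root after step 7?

[-0.46875, -0.4609375]

midpoint -0.5: h = 0.125 > 0 → [-0.5, 0]
midpoint -0.25: h = -0.921875 < 0 → [-0.5, -0.25]
midpoint -0.375: h = -0.376953 < 0 → [-0.5, -0.375]
midpoint -0.4375: h = -0.1184 < 0 → [-0.5, -0.4375]
midpoint -0.46875: h = 0.0055 > 0 → [-0.46875, -0.4375]
midpoint -0.453125: h = -0.056 < 0 → [-0.46875, -0.453125]
midpoint -0.4609375: h = -0.0251 < 0 → [-0.46875, -0.4609375]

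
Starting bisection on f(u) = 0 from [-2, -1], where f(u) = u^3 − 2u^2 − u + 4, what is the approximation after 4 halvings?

u = -1.5 gives f = -2.375, negative; keep [-1.5, -1]
u = -1.25 gives f = 0.171875, positive; keep [-1.5, -1.25]
u = -1.375 gives f = -1.005859, negative; keep [-1.375, -1.25]
u = -1.3125 gives f = -0.3938, negative; keep [-1.3125, -1.25]

-1.3125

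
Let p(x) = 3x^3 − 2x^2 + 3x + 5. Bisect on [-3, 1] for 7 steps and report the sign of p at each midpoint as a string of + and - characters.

-+++--+

m = -1, p(m) = -3 (−); new bracket [-1, 1]
m = 0, p(m) = 5 (+); new bracket [-1, 0]
m = -0.5, p(m) = 2.625 (+); new bracket [-1, -0.5]
m = -0.75, p(m) = 0.3594 (+); new bracket [-1, -0.75]
m = -0.875, p(m) = -1.166 (−); new bracket [-0.875, -0.75]
m = -0.8125, p(m) = -0.3669 (−); new bracket [-0.8125, -0.75]
m = -0.78125, p(m) = 0.005 (+); new bracket [-0.8125, -0.78125]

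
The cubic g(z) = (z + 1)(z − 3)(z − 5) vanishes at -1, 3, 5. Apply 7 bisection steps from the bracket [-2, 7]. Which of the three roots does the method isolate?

-1

m = 2.5, g(m) = 4.375 (+); new bracket [-2, 2.5]
m = 0.25, g(m) = 16.328125 (+); new bracket [-2, 0.25]
m = -0.875, g(m) = 2.845703 (+); new bracket [-2, -0.875]
m = -1.4375, g(m) = -12.4978 (−); new bracket [-1.4375, -0.875]
m = -1.15625, g(m) = -3.998 (−); new bracket [-1.15625, -0.875]
m = -1.015625, g(m) = -0.3774 (−); new bracket [-1.015625, -0.875]
m = -0.9453125, g(m) = 1.2828 (+); new bracket [-1.015625, -0.9453125]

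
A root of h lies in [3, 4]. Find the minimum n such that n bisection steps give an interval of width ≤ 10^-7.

Width after n steps is 1/2^n. Need 2^n ≥ 1/10^-7 = 10000000.
2^23 = 8388608 < 10000000 ≤ 2^24 = 16777216, so n = 24.

24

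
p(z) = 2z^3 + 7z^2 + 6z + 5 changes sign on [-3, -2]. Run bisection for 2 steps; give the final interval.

m = -2.5, p(m) = 2.5 (+); new bracket [-3, -2.5]
m = -2.75, p(m) = -0.15625 (−); new bracket [-2.75, -2.5]

[-2.75, -2.5]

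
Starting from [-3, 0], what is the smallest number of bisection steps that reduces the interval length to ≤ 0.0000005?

23

Width after n steps is 3/2^n. Need 2^n ≥ 3/0.0000005 = 6000000.
2^22 = 4194304 < 6000000 ≤ 2^23 = 8388608, so n = 23.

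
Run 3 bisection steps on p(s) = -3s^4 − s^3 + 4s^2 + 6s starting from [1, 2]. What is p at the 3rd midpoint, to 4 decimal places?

s = 1.5 gives p = -0.5625, negative; keep [1, 1.5]
s = 1.25 gives p = 4.472656, positive; keep [1.25, 1.5]
s = 1.375 gives p = 2.489502, positive; keep [1.375, 1.5]

2.4895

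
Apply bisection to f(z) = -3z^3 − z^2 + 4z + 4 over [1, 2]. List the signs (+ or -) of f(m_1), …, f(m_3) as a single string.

f(1.5) = -2.375 < 0, so the root lies in [1, 1.5]
f(1.25) = 1.578125 > 0, so the root lies in [1.25, 1.5]
f(1.375) = -0.189453 < 0, so the root lies in [1.25, 1.375]

-+-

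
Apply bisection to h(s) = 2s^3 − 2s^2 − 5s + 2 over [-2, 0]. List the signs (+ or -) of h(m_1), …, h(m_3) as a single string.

+-+

s = -1 gives h = 3, positive; keep [-2, -1]
s = -1.5 gives h = -1.75, negative; keep [-1.5, -1]
s = -1.25 gives h = 1.21875, positive; keep [-1.5, -1.25]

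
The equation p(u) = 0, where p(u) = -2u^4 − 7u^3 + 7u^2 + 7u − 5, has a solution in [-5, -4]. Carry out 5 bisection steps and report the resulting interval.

[-4.125, -4.09375]

midpoint -4.5: p = -77 < 0 → [-4.5, -4]
midpoint -4.25: p = -23.460938 < 0 → [-4.25, -4]
midpoint -4.125: p = -2.502441 < 0 → [-4.125, -4]
midpoint -4.0625: p = 6.6618 > 0 → [-4.125, -4.0625]
midpoint -4.09375: p = 2.1853 > 0 → [-4.125, -4.09375]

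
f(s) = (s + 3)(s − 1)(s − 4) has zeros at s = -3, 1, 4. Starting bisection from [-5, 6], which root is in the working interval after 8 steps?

-3

m = 0.5, f(m) = 6.125 (+); new bracket [-5, 0.5]
m = -2.25, f(m) = 15.234375 (+); new bracket [-5, -2.25]
m = -3.625, f(m) = -22.041016 (−); new bracket [-3.625, -2.25]
m = -2.9375, f(m) = 1.7073 (+); new bracket [-3.625, -2.9375]
m = -3.28125, f(m) = -8.7674 (−); new bracket [-3.28125, -2.9375]
m = -3.109375, f(m) = -3.1954 (−); new bracket [-3.109375, -2.9375]
m = -3.0234375, f(m) = -0.6623 (−); new bracket [-3.0234375, -2.9375]
m = -2.98046875, f(m) = 0.5427 (+); new bracket [-3.0234375, -2.98046875]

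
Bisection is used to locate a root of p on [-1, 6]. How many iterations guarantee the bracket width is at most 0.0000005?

24

Width after n steps is 7/2^n. Need 2^n ≥ 7/0.0000005 = 14000000.
2^23 = 8388608 < 14000000 ≤ 2^24 = 16777216, so n = 24.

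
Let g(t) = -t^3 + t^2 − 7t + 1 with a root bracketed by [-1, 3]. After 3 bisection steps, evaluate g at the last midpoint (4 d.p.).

t = 1 gives g = -6, negative; keep [-1, 1]
t = 0 gives g = 1, positive; keep [0, 1]
t = 0.5 gives g = -2.375, negative; keep [0, 0.5]

-2.3750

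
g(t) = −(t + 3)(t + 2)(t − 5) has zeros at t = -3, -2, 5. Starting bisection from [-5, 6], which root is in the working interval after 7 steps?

5

m = 0.5, g(m) = 39.375 (+); new bracket [0.5, 6]
m = 3.25, g(m) = 57.421875 (+); new bracket [3.25, 6]
m = 4.625, g(m) = 18.943359 (+); new bracket [4.625, 6]
m = 5.3125, g(m) = -18.9954 (−); new bracket [4.625, 5.3125]
m = 4.96875, g(m) = 1.7354 (+); new bracket [4.96875, 5.3125]
m = 5.140625, g(m) = -8.1744 (−); new bracket [4.96875, 5.140625]
m = 5.0546875, g(m) = -3.1075 (−); new bracket [4.96875, 5.0546875]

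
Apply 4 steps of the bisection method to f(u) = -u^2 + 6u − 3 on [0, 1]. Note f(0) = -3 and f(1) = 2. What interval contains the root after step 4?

u = 0.5 gives f = -0.25, negative; keep [0.5, 1]
u = 0.75 gives f = 0.9375, positive; keep [0.5, 0.75]
u = 0.625 gives f = 0.359375, positive; keep [0.5, 0.625]
u = 0.5625 gives f = 0.0586, positive; keep [0.5, 0.5625]

[0.5, 0.5625]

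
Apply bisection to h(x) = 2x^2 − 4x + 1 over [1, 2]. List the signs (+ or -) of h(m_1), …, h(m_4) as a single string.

m = 1.5, h(m) = -0.5 (−); new bracket [1.5, 2]
m = 1.75, h(m) = 0.125 (+); new bracket [1.5, 1.75]
m = 1.625, h(m) = -0.21875 (−); new bracket [1.625, 1.75]
m = 1.6875, h(m) = -0.0547 (−); new bracket [1.6875, 1.75]

-+--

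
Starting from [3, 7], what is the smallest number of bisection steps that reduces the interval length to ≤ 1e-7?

26

Width after n steps is 4/2^n. Need 2^n ≥ 4/1e-7 = 40000000.
2^25 = 33554432 < 40000000 ≤ 2^26 = 67108864, so n = 26.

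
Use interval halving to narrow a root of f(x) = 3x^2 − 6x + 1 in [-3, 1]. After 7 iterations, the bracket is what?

[0.15625, 0.1875]

f(-1) = 10 > 0, so the root lies in [-1, 1]
f(0) = 1 > 0, so the root lies in [0, 1]
f(0.5) = -1.25 < 0, so the root lies in [0, 0.5]
f(0.25) = -0.3125 < 0, so the root lies in [0, 0.25]
f(0.125) = 0.2969 > 0, so the root lies in [0.125, 0.25]
f(0.1875) = -0.0195 < 0, so the root lies in [0.125, 0.1875]
f(0.15625) = 0.1357 > 0, so the root lies in [0.15625, 0.1875]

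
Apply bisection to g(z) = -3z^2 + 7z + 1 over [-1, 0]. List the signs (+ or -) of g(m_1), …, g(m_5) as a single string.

m = -0.5, g(m) = -3.25 (−); new bracket [-0.5, 0]
m = -0.25, g(m) = -0.9375 (−); new bracket [-0.25, 0]
m = -0.125, g(m) = 0.078125 (+); new bracket [-0.25, -0.125]
m = -0.1875, g(m) = -0.418 (−); new bracket [-0.1875, -0.125]
m = -0.15625, g(m) = -0.167 (−); new bracket [-0.15625, -0.125]

--+--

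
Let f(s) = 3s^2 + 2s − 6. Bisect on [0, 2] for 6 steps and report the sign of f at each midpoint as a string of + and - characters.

m = 1, f(m) = -1 (−); new bracket [1, 2]
m = 1.5, f(m) = 3.75 (+); new bracket [1, 1.5]
m = 1.25, f(m) = 1.1875 (+); new bracket [1, 1.25]
m = 1.125, f(m) = 0.0469 (+); new bracket [1, 1.125]
m = 1.0625, f(m) = -0.4883 (−); new bracket [1.0625, 1.125]
m = 1.09375, f(m) = -0.2236 (−); new bracket [1.09375, 1.125]

-+++--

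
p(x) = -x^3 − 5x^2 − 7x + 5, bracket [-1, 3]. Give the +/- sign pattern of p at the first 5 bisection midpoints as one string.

p(1) = -8 < 0, so the root lies in [-1, 1]
p(0) = 5 > 0, so the root lies in [0, 1]
p(0.5) = 0.125 > 0, so the root lies in [0.5, 1]
p(0.75) = -3.4844 < 0, so the root lies in [0.5, 0.75]
p(0.625) = -1.5723 < 0, so the root lies in [0.5, 0.625]

-++--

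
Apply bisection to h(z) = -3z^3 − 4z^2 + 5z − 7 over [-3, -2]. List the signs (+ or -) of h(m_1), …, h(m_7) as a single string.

z = -2.5 gives h = 2.375, positive; keep [-2.5, -2]
z = -2.25 gives h = -4.328125, negative; keep [-2.5, -2.25]
z = -2.375 gives h = -1.248047, negative; keep [-2.5, -2.375]
z = -2.4375 gives h = 0.4934, positive; keep [-2.4375, -2.375]
z = -2.40625 gives h = -0.3946, negative; keep [-2.4375, -2.40625]
z = -2.421875 gives h = 0.0451, positive; keep [-2.421875, -2.40625]
z = -2.4140625 gives h = -0.1758, negative; keep [-2.421875, -2.4140625]

+--+-+-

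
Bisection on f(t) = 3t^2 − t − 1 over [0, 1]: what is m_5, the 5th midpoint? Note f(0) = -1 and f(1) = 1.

f(0.5) = -0.75 < 0, so the root lies in [0.5, 1]
f(0.75) = -0.0625 < 0, so the root lies in [0.75, 1]
f(0.875) = 0.421875 > 0, so the root lies in [0.75, 0.875]
f(0.8125) = 0.168 > 0, so the root lies in [0.75, 0.8125]
f(0.78125) = 0.0498 > 0, so the root lies in [0.75, 0.78125]

0.78125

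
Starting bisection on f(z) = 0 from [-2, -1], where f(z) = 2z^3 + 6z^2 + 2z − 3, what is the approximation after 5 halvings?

-1.28125

z = -1.5 gives f = 0.75, positive; keep [-1.5, -1]
z = -1.25 gives f = -0.03125, negative; keep [-1.5, -1.25]
z = -1.375 gives f = 0.394531, positive; keep [-1.375, -1.25]
z = -1.3125 gives f = 0.189, positive; keep [-1.3125, -1.25]
z = -1.28125 gives f = 0.0805, positive; keep [-1.28125, -1.25]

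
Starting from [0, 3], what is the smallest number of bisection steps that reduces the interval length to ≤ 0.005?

Width after n steps is 3/2^n. Need 2^n ≥ 3/0.005 = 600.
2^9 = 512 < 600 ≤ 2^10 = 1024, so n = 10.

10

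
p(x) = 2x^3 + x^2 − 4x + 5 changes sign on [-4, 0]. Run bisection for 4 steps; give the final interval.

p(-2) = 1 > 0, so the root lies in [-4, -2]
p(-3) = -28 < 0, so the root lies in [-3, -2]
p(-2.5) = -10 < 0, so the root lies in [-2.5, -2]
p(-2.25) = -3.7188 < 0, so the root lies in [-2.25, -2]

[-2.25, -2]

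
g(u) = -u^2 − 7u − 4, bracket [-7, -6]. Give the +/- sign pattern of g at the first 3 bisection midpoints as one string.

-+-

midpoint -6.5: g = -0.75 < 0 → [-6.5, -6]
midpoint -6.25: g = 0.6875 > 0 → [-6.5, -6.25]
midpoint -6.375: g = -0.015625 < 0 → [-6.375, -6.25]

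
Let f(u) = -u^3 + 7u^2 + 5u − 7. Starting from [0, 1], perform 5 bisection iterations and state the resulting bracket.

u = 0.5 gives f = -2.875, negative; keep [0.5, 1]
u = 0.75 gives f = 0.265625, positive; keep [0.5, 0.75]
u = 0.625 gives f = -1.384766, negative; keep [0.625, 0.75]
u = 0.6875 gives f = -0.5789, negative; keep [0.6875, 0.75]
u = 0.71875 gives f = -0.1613, negative; keep [0.71875, 0.75]

[0.71875, 0.75]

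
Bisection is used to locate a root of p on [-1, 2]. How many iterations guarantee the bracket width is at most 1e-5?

19

Width after n steps is 3/2^n. Need 2^n ≥ 3/1e-5 = 300000.
2^18 = 262144 < 300000 ≤ 2^19 = 524288, so n = 19.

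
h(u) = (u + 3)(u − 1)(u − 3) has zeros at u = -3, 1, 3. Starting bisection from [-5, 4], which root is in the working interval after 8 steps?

-3

u = -0.5 gives h = 13.125, positive; keep [-5, -0.5]
u = -2.75 gives h = 5.390625, positive; keep [-5, -2.75]
u = -3.875 gives h = -29.326172, negative; keep [-3.875, -2.75]
u = -3.3125 gives h = -8.5071, negative; keep [-3.3125, -2.75]
u = -3.03125 gives h = -0.7598, negative; keep [-3.03125, -2.75]
u = -2.890625 gives h = 2.5067, positive; keep [-3.03125, -2.890625]
u = -2.9609375 gives h = 0.9223, positive; keep [-3.03125, -2.9609375]
u = -2.99609375 gives h = 0.0936, positive; keep [-3.03125, -2.99609375]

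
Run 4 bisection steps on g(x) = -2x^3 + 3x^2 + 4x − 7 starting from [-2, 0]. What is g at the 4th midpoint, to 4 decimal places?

-1.6289

midpoint -1: g = -6 < 0 → [-2, -1]
midpoint -1.5: g = 0.5 > 0 → [-1.5, -1]
midpoint -1.25: g = -3.40625 < 0 → [-1.5, -1.25]
midpoint -1.375: g = -1.6289 < 0 → [-1.5, -1.375]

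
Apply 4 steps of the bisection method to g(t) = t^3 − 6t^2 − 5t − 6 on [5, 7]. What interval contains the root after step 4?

midpoint 6: g = -36 < 0 → [6, 7]
midpoint 6.5: g = -17.375 < 0 → [6.5, 7]
midpoint 6.75: g = -5.578125 < 0 → [6.75, 7]
midpoint 6.875: g = 0.9824 > 0 → [6.75, 6.875]

[6.75, 6.875]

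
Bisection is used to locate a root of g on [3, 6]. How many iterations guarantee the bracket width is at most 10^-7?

Width after n steps is 3/2^n. Need 2^n ≥ 3/10^-7 = 30000000.
2^24 = 16777216 < 30000000 ≤ 2^25 = 33554432, so n = 25.

25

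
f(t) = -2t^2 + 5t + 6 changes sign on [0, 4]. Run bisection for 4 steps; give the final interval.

[3.25, 3.5]

m = 2, f(m) = 8 (+); new bracket [2, 4]
m = 3, f(m) = 3 (+); new bracket [3, 4]
m = 3.5, f(m) = -1 (−); new bracket [3, 3.5]
m = 3.25, f(m) = 1.125 (+); new bracket [3.25, 3.5]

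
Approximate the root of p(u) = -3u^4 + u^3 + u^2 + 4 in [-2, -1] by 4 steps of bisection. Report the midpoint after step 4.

u = -1.5 gives p = -12.3125, negative; keep [-1.5, -1]
u = -1.25 gives p = -3.714844, negative; keep [-1.25, -1]
u = -1.125 gives p = -0.963623, negative; keep [-1.125, -1]
u = -1.0625 gives p = 0.1062, positive; keep [-1.125, -1.0625]

-1.0625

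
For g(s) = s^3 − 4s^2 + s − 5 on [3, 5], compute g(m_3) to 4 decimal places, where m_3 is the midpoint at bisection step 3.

s = 4 gives g = -1, negative; keep [4, 5]
s = 4.5 gives g = 9.625, positive; keep [4, 4.5]
s = 4.25 gives g = 3.765625, positive; keep [4, 4.25]

3.7656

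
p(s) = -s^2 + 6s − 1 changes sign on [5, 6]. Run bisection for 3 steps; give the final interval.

p(5.5) = 1.75 > 0, so the root lies in [5.5, 6]
p(5.75) = 0.4375 > 0, so the root lies in [5.75, 6]
p(5.875) = -0.265625 < 0, so the root lies in [5.75, 5.875]

[5.75, 5.875]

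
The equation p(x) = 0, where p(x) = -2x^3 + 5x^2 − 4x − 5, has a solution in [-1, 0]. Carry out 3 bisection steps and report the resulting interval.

[-0.75, -0.625]

p(-0.5) = -1.5 < 0, so the root lies in [-1, -0.5]
p(-0.75) = 1.65625 > 0, so the root lies in [-0.75, -0.5]
p(-0.625) = -0.058594 < 0, so the root lies in [-0.75, -0.625]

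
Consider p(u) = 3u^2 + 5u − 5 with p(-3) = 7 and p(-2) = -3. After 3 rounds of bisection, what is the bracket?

[-2.375, -2.25]

p(-2.5) = 1.25 > 0, so the root lies in [-2.5, -2]
p(-2.25) = -1.0625 < 0, so the root lies in [-2.5, -2.25]
p(-2.375) = 0.046875 > 0, so the root lies in [-2.375, -2.25]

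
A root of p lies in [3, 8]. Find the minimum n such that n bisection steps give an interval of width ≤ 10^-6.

23

Width after n steps is 5/2^n. Need 2^n ≥ 5/10^-6 = 5000000.
2^22 = 4194304 < 5000000 ≤ 2^23 = 8388608, so n = 23.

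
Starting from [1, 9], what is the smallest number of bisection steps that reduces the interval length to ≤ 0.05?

8

Width after n steps is 8/2^n. Need 2^n ≥ 8/0.05 = 160.
2^7 = 128 < 160 ≤ 2^8 = 256, so n = 8.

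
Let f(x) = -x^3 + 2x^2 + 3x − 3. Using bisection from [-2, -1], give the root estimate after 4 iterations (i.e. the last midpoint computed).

midpoint -1.5: f = 0.375 > 0 → [-1.5, -1]
midpoint -1.25: f = -1.671875 < 0 → [-1.5, -1.25]
midpoint -1.375: f = -0.744141 < 0 → [-1.5, -1.375]
midpoint -1.4375: f = -0.2092 < 0 → [-1.5, -1.4375]

-1.4375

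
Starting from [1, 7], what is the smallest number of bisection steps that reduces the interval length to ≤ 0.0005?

Width after n steps is 6/2^n. Need 2^n ≥ 6/0.0005 = 12000.
2^13 = 8192 < 12000 ≤ 2^14 = 16384, so n = 14.

14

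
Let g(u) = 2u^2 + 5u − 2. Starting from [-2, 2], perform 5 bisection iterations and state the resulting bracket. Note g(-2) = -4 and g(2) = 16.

[0.25, 0.375]

g(0) = -2 < 0, so the root lies in [0, 2]
g(1) = 5 > 0, so the root lies in [0, 1]
g(0.5) = 1 > 0, so the root lies in [0, 0.5]
g(0.25) = -0.625 < 0, so the root lies in [0.25, 0.5]
g(0.375) = 0.1562 > 0, so the root lies in [0.25, 0.375]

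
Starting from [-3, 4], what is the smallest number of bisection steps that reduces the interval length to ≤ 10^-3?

Width after n steps is 7/2^n. Need 2^n ≥ 7/10^-3 = 7000.
2^12 = 4096 < 7000 ≤ 2^13 = 8192, so n = 13.

13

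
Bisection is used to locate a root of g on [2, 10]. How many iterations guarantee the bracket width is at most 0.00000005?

Width after n steps is 8/2^n. Need 2^n ≥ 8/0.00000005 = 160000000.
2^27 = 134217728 < 160000000 ≤ 2^28 = 268435456, so n = 28.

28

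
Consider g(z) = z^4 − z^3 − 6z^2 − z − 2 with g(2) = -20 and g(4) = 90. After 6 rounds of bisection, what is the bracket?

z = 3 gives g = -5, negative; keep [3, 4]
z = 3.5 gives g = 28.1875, positive; keep [3, 3.5]
z = 3.25 gives g = 8.613281, positive; keep [3, 3.25]
z = 3.125 gives g = 1.1311, positive; keep [3, 3.125]
z = 3.0625 gives g = -2.095, negative; keep [3.0625, 3.125]
z = 3.09375 gives g = -0.5231, negative; keep [3.09375, 3.125]

[3.09375, 3.125]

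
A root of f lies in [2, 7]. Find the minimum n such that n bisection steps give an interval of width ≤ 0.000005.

Width after n steps is 5/2^n. Need 2^n ≥ 5/0.000005 = 1000000.
2^19 = 524288 < 1000000 ≤ 2^20 = 1048576, so n = 20.

20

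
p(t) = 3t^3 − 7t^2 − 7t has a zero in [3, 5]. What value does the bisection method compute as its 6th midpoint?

3.09375

p(4) = 52 > 0, so the root lies in [3, 4]
p(3.5) = 18.375 > 0, so the root lies in [3, 3.5]
p(3.25) = 6.296875 > 0, so the root lies in [3, 3.25]
p(3.125) = 1.3184 > 0, so the root lies in [3, 3.125]
p(3.0625) = -0.9211 < 0, so the root lies in [3.0625, 3.125]
p(3.09375) = 0.1783 > 0, so the root lies in [3.0625, 3.09375]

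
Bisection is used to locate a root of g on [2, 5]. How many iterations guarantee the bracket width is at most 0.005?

Width after n steps is 3/2^n. Need 2^n ≥ 3/0.005 = 600.
2^9 = 512 < 600 ≤ 2^10 = 1024, so n = 10.

10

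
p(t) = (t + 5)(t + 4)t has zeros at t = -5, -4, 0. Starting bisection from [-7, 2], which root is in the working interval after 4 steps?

midpoint -2.5: p = -9.375 < 0 → [-2.5, 2]
midpoint -0.25: p = -4.453125 < 0 → [-0.25, 2]
midpoint 0.875: p = 25.060547 > 0 → [-0.25, 0.875]
midpoint 0.3125: p = 7.1594 > 0 → [-0.25, 0.3125]

0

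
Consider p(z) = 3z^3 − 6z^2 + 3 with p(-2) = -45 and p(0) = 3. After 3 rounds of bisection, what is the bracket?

m = -1, p(m) = -6 (−); new bracket [-1, 0]
m = -0.5, p(m) = 1.125 (+); new bracket [-1, -0.5]
m = -0.75, p(m) = -1.640625 (−); new bracket [-0.75, -0.5]

[-0.75, -0.5]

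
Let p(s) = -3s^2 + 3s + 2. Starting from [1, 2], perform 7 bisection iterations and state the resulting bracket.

p(1.5) = -0.25 < 0, so the root lies in [1, 1.5]
p(1.25) = 1.0625 > 0, so the root lies in [1.25, 1.5]
p(1.375) = 0.453125 > 0, so the root lies in [1.375, 1.5]
p(1.4375) = 0.1133 > 0, so the root lies in [1.4375, 1.5]
p(1.46875) = -0.0654 < 0, so the root lies in [1.4375, 1.46875]
p(1.453125) = 0.0247 > 0, so the root lies in [1.453125, 1.46875]
p(1.4609375) = -0.0202 < 0, so the root lies in [1.453125, 1.4609375]

[1.453125, 1.4609375]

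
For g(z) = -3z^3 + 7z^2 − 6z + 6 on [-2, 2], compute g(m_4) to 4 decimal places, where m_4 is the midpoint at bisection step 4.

0.8594

z = 0 gives g = 6, positive; keep [0, 2]
z = 1 gives g = 4, positive; keep [1, 2]
z = 1.5 gives g = 2.625, positive; keep [1.5, 2]
z = 1.75 gives g = 0.8594, positive; keep [1.75, 2]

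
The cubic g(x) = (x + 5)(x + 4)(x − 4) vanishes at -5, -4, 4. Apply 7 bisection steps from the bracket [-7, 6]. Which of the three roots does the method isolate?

4

m = -0.5, g(m) = -70.875 (−); new bracket [-0.5, 6]
m = 2.75, g(m) = -65.390625 (−); new bracket [2.75, 6]
m = 4.375, g(m) = 29.443359 (+); new bracket [2.75, 4.375]
m = 3.5625, g(m) = -28.3298 (−); new bracket [3.5625, 4.375]
m = 3.96875, g(m) = -2.2334 (−); new bracket [3.96875, 4.375]
m = 4.171875, g(m) = 12.8823 (+); new bracket [3.96875, 4.171875]
m = 4.0703125, g(m) = 5.1469 (+); new bracket [3.96875, 4.0703125]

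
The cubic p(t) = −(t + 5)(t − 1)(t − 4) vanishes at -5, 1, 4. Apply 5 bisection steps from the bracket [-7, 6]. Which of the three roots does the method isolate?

midpoint -0.5: p = -30.375 < 0 → [-7, -0.5]
midpoint -3.75: p = -46.015625 < 0 → [-7, -3.75]
midpoint -5.375: p = 22.412109 > 0 → [-5.375, -3.75]
midpoint -4.5625: p = -20.8376 < 0 → [-5.375, -4.5625]
midpoint -4.96875: p = -1.6729 < 0 → [-5.375, -4.96875]

-5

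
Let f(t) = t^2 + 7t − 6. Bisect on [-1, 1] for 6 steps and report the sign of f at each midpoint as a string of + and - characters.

---+++

midpoint 0: f = -6 < 0 → [0, 1]
midpoint 0.5: f = -2.25 < 0 → [0.5, 1]
midpoint 0.75: f = -0.1875 < 0 → [0.75, 1]
midpoint 0.875: f = 0.8906 > 0 → [0.75, 0.875]
midpoint 0.8125: f = 0.3477 > 0 → [0.75, 0.8125]
midpoint 0.78125: f = 0.0791 > 0 → [0.75, 0.78125]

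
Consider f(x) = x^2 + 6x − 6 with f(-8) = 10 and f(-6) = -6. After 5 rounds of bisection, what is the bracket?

[-6.875, -6.8125]

m = -7, f(m) = 1 (+); new bracket [-7, -6]
m = -6.5, f(m) = -2.75 (−); new bracket [-7, -6.5]
m = -6.75, f(m) = -0.9375 (−); new bracket [-7, -6.75]
m = -6.875, f(m) = 0.0156 (+); new bracket [-6.875, -6.75]
m = -6.8125, f(m) = -0.4648 (−); new bracket [-6.875, -6.8125]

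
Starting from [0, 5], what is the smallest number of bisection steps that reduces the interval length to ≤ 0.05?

Width after n steps is 5/2^n. Need 2^n ≥ 5/0.05 = 100.
2^6 = 64 < 100 ≤ 2^7 = 128, so n = 7.

7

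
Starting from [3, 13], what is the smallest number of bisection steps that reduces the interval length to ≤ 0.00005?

18

Width after n steps is 10/2^n. Need 2^n ≥ 10/0.00005 = 200000.
2^17 = 131072 < 200000 ≤ 2^18 = 262144, so n = 18.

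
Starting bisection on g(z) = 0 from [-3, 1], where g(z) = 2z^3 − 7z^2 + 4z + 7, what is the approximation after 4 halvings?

m = -1, g(m) = -6 (−); new bracket [-1, 1]
m = 0, g(m) = 7 (+); new bracket [-1, 0]
m = -0.5, g(m) = 3 (+); new bracket [-1, -0.5]
m = -0.75, g(m) = -0.7812 (−); new bracket [-0.75, -0.5]

-0.75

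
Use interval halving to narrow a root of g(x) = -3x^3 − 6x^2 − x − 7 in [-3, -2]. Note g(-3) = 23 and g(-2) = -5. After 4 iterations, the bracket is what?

m = -2.5, g(m) = 4.875 (+); new bracket [-2.5, -2]
m = -2.25, g(m) = -0.953125 (−); new bracket [-2.5, -2.25]
m = -2.375, g(m) = 1.720703 (+); new bracket [-2.375, -2.25]
m = -2.3125, g(m) = 0.3259 (+); new bracket [-2.3125, -2.25]

[-2.3125, -2.25]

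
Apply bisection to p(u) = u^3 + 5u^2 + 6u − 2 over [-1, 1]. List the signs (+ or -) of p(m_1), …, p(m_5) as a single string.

-+-++

midpoint 0: p = -2 < 0 → [0, 1]
midpoint 0.5: p = 2.375 > 0 → [0, 0.5]
midpoint 0.25: p = -0.171875 < 0 → [0.25, 0.5]
midpoint 0.375: p = 1.0059 > 0 → [0.25, 0.375]
midpoint 0.3125: p = 0.3938 > 0 → [0.25, 0.3125]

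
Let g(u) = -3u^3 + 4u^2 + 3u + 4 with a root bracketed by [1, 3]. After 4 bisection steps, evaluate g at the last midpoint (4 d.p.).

midpoint 2: g = 2 > 0 → [2, 3]
midpoint 2.5: g = -10.375 < 0 → [2, 2.5]
midpoint 2.25: g = -3.171875 < 0 → [2, 2.25]
midpoint 2.125: g = -0.3496 < 0 → [2, 2.125]

-0.3496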